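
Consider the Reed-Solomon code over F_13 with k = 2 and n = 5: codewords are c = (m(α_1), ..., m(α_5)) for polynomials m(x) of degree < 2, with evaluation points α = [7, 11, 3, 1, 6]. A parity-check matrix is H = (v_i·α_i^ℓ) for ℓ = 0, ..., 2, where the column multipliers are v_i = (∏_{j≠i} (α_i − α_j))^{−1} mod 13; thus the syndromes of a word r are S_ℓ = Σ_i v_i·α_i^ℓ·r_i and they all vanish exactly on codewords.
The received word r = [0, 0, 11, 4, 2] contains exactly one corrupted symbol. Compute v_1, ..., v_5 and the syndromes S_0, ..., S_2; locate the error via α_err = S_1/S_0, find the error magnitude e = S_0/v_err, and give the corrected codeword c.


S = (5, 9, 11), error at position 1, error magnitude e = 1, c = [12, 0, 11, 4, 2].

Step 1: column multipliers v_i = (∏_{j≠i}(α_i − α_j))^{−1} mod 13.
  i = 1 (α = 7): (7−11)(7−3)(7−1)(7−6) = (−4)·4·6·1 = −96 ≡ 8, so v_1 = 8^{−1} = 5 (mod 13).
  i = 2 (α = 11): (11−7)(11−3)(11−1)(11−6) = 4·8·10·5 = 1600 ≡ 1, so v_2 = 1^{−1} = 1 (mod 13).
  i = 3 (α = 3): (3−7)(3−11)(3−1)(3−6) = (−4)·(−8)·2·(−3) = −192 ≡ 3, so v_3 = 3^{−1} = 9 (mod 13).
  i = 4 (α = 1): (1−7)(1−11)(1−3)(1−6) = (−6)·(−10)·(−2)·(−5) = 600 ≡ 2, so v_4 = 2^{−1} = 7 (mod 13).
  i = 5 (α = 6): (6−7)(6−11)(6−3)(6−1) = (−1)·(−5)·3·5 = 75 ≡ 10, so v_5 = 10^{−1} = 4 (mod 13).
  v = [5, 1, 9, 7, 4].
Step 2: syndromes of r = [0, 0, 11, 4, 2] (all sums mod 13).
  S_0 = Σ v_i r_i = 5·0 + 1·0 + 9·11 + 7·4 + 4·2 = 135 ≡ 5.
  S_1 = Σ v_i α_i r_i = 5·7·0 + 1·11·0 + 9·3·11 + 7·1·4 + 4·6·2 = 373 ≡ 9.
  α_i^2 mod 13 = [10, 4, 9, 1, 10].
  S_2 = Σ v_i α_i^2 r_i = 5·10·0 + 1·4·0 + 9·9·11 + 7·1·4 + 4·10·2 = 999 ≡ 11.
  S = (5, 9, 11) ≠ 0, so r is not a codeword (an error is present).
Step 3: locate the error. For a single error e at position i, S_ℓ = v_i·e·α_i^ℓ, so α_err = S_1/S_0.
  S_0^{−1} = 5^{−1} = 8 (mod 13), so α_err = 9·8 = 72 ≡ 7 = α_1. Error position i = 1.
  Consistency check: S_2/S_1 = 11·3 = 33 ≡ 7 = α_err ✓ (single-error assumption holds).
Step 4: error magnitude e = S_0/v_1 = S_0·∏_{j≠1}(α_1 − α_j) = 5·8 = 40 ≡ 1 (mod 13).
Step 5: correct position 1: c_1 = r_1 − e = 0 − 1 ≡ 12 (mod 13). Hence c = [12, 0, 11, 4, 2].
  Check: interpolating c through the α_i gives m(x) = 7 + 10·x (degree < 2) with m(α_i) = c_i for every i, so c is indeed a codeword.


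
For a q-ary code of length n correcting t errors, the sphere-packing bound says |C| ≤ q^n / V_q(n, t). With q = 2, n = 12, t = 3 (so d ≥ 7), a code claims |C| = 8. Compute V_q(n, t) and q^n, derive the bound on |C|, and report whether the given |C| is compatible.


V_q(n, t) = 299, q^n = 4096, Hamming bound = 13, |C| = 8 ≤ bound (satisfied).

Step 1: Compute V_q(n, t) = Σ_{j=0}^3 C(n, j) (q−1)^j.
  j = 0: C(12,0)·(1)^0 = 1·1 = 1.
  j = 1: C(12,1)·(1)^1 = 12·1 = 12.
  j = 2: C(12,2)·(1)^2 = 66·1 = 66.
  j = 3: C(12,3)·(1)^3 = 220·1 = 220.
  V_q(n, t) = 1 + 12 + 66 + 220 = 299.
Step 2: q^n = 2^12 = 4096.
Step 3: Hamming bound ⌊q^n / V_q(n,t)⌋ = ⌊4096/299⌋ = 13.
Step 4: Compare |C| = 8 to 13: satisfied.
The claimed |C| lies below the Hamming bound.


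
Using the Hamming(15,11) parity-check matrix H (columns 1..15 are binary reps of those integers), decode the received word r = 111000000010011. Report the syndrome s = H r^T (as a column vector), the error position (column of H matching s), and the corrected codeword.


s = (1, 0, 1, 0)^T, error position = 10, corrected codeword c = 111000000110011

Compute s = H r^T mod 2 one row at a time:
  s_1 = 0 + 0 + 0 + 1 + 0 + 0 + 1 + 1 = 3 ≡ 1 (mod 2).
  s_2 = 0 + 0 + 0 + 0 + 0 + 0 + 1 + 1 = 2 ≡ 0 (mod 2).
  s_3 = 1 + 1 + 0 + 0 + 0 + 1 + 1 + 1 = 5 ≡ 1 (mod 2).
  s_4 = 1 + 1 + 0 + 0 + 0 + 1 + 0 + 1 = 4 ≡ 0 (mod 2).
s = (1, 0, 1, 0)^T — this equals column 10 of H (binary 1010), so error is at position 10.
Correct: flip bit 10 of r = 111000000010011 to get c = 111000000110011.


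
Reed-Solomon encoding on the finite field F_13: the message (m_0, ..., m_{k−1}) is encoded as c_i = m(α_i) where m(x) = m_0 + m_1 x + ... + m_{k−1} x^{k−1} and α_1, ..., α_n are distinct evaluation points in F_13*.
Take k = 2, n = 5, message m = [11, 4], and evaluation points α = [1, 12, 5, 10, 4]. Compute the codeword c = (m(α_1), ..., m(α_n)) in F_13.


c = [2, 7, 5, 12, 1]

Message polynomial: m(x) = 11 + 4·x (mod 13).
For each evaluation point α_i, compute m(α_i) mod 13:
  α_1 = 1: Horner steps 4 → 2, so m(1) = 2.
  α_2 = 12: Horner steps 4 → 7, so m(12) = 7.
  α_3 = 5: Horner steps 4 → 5, so m(5) = 5.
  α_4 = 10: Horner steps 4 → 12, so m(10) = 12.
  α_5 = 4: Horner steps 4 → 1, so m(4) = 1.
Codeword c = [2, 7, 5, 12, 1] ∈ F_13^5.


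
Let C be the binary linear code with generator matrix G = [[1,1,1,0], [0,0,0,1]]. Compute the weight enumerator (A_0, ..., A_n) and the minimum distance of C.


Weight distribution: A_0 = 1, A_1 = 1, A_3 = 1, A_4 = 1. Minimum distance d = 1.

Enumerate all 2^2 = 4 messages m ∈ F_2^2.
For each, compute codeword c = mG in F_2^4, then tally its weight.
  m = 00 → c = 0000, weight = 0.
  m = 10 → c = 1110, weight = 3.
  m = 01 → c = 0001, weight = 1.
  m = 11 → c = 1111, weight = 4.
Tally weights:
  weight 0: 1 codewords.
  weight 1: 1 codewords.
  weight 3: 1 codewords.
  weight 4: 1 codewords.
Minimum distance d = smallest w > 0 with A_w > 0 = 1.
Sanity: Σ A_w = 4 = 2^2 = 4 ✓.


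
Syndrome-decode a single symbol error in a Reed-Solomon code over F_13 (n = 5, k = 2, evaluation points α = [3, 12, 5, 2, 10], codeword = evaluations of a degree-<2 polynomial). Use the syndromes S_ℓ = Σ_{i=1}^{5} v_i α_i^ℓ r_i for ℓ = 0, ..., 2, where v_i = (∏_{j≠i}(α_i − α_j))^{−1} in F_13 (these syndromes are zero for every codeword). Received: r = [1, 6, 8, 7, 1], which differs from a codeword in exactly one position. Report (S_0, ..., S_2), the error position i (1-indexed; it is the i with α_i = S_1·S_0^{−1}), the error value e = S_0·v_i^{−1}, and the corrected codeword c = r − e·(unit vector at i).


S = (6, 5, 2), error at position 1, error magnitude e = 11, c = [3, 6, 8, 7, 1].

Step 1: column multipliers v_i = (∏_{j≠i}(α_i − α_j))^{−1} mod 13.
  i = 1 (α = 3): (3−12)(3−5)(3−2)(3−10) = (−9)·(−2)·1·(−7) = −126 ≡ 4, so v_1 = 4^{−1} = 10 (mod 13).
  i = 2 (α = 12): (12−3)(12−5)(12−2)(12−10) = 9·7·10·2 = 1260 ≡ 12, so v_2 = 12^{−1} = 12 (mod 13).
  i = 3 (α = 5): (5−3)(5−12)(5−2)(5−10) = 2·(−7)·3·(−5) = 210 ≡ 2, so v_3 = 2^{−1} = 7 (mod 13).
  i = 4 (α = 2): (2−3)(2−12)(2−5)(2−10) = (−1)·(−10)·(−3)·(−8) = 240 ≡ 6, so v_4 = 6^{−1} = 11 (mod 13).
  i = 5 (α = 10): (10−3)(10−12)(10−5)(10−2) = 7·(−2)·5·8 = −560 ≡ 12, so v_5 = 12^{−1} = 12 (mod 13).
  v = [10, 12, 7, 11, 12].
Step 2: syndromes of r = [1, 6, 8, 7, 1] (all sums mod 13).
  S_0 = Σ v_i r_i = 10·1 + 12·6 + 7·8 + 11·7 + 12·1 = 227 ≡ 6.
  S_1 = Σ v_i α_i r_i = 10·3·1 + 12·12·6 + 7·5·8 + 11·2·7 + 12·10·1 = 1448 ≡ 5.
  α_i^2 mod 13 = [9, 1, 12, 4, 9].
  S_2 = Σ v_i α_i^2 r_i = 10·9·1 + 12·1·6 + 7·12·8 + 11·4·7 + 12·9·1 = 1250 ≡ 2.
  S = (6, 5, 2) ≠ 0, so r is not a codeword (an error is present).
Step 3: locate the error. For a single error e at position i, S_ℓ = v_i·e·α_i^ℓ, so α_err = S_1/S_0.
  S_0^{−1} = 6^{−1} = 11 (mod 13), so α_err = 5·11 = 55 ≡ 3 = α_1. Error position i = 1.
  Consistency check: S_2/S_1 = 2·8 = 16 ≡ 3 = α_err ✓ (single-error assumption holds).
Step 4: error magnitude e = S_0/v_1 = S_0·∏_{j≠1}(α_1 − α_j) = 6·4 = 24 ≡ 11 (mod 13).
Step 5: correct position 1: c_1 = r_1 − e = 1 − 11 ≡ 3 (mod 13). Hence c = [3, 6, 8, 7, 1].
  Check: interpolating c through the α_i gives m(x) = 2 + 9·x (degree < 2) with m(α_i) = c_i for every i, so c is indeed a codeword.


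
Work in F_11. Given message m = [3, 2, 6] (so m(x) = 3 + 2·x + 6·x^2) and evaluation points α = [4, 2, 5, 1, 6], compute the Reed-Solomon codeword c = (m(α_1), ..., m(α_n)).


c = [8, 9, 9, 0, 0]

Message polynomial: m(x) = 3 + 2·x + 6·x^2 (mod 11).
For each evaluation point α_i, compute m(α_i) mod 11:
  α_1 = 4: Horner steps 6 → 4 → 8, so m(4) = 8.
  α_2 = 2: Horner steps 6 → 3 → 9, so m(2) = 9.
  α_3 = 5: Horner steps 6 → 10 → 9, so m(5) = 9.
  α_4 = 1: Horner steps 6 → 8 → 0, so m(1) = 0.
  α_5 = 6: Horner steps 6 → 5 → 0, so m(6) = 0.
Codeword c = [8, 9, 9, 0, 0] ∈ F_11^5.


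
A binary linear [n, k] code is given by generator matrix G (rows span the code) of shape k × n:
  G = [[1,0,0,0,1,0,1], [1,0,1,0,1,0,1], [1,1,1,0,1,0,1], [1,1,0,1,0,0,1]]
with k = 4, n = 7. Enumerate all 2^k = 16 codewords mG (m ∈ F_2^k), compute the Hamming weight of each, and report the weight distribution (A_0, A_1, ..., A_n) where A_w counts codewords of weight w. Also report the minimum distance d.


Weight distribution: A_0 = 1, A_1 = 2, A_2 = 2, A_3 = 4, A_4 = 5, A_5 = 2. Minimum distance d = 1.

Enumerate all 2^4 = 16 messages m ∈ F_2^4.
For each, compute codeword c = mG in F_2^7, then tally its weight.
  m = 0000 → c = 0000000, weight = 0.
  m = 1000 → c = 1000101, weight = 3.
  m = 0100 → c = 1010101, weight = 4.
  m = 1100 → c = 0010000, weight = 1.
  m = 0010 → c = 1110101, weight = 5.
  m = 1010 → c = 0110000, weight = 2.
  m = 0110 → c = 0100000, weight = 1.
  m = 1110 → c = 1100101, weight = 4.
  m = 0001 → c = 1101001, weight = 4.
  m = 1001 → c = 0101100, weight = 3.
  m = 0101 → c = 0111100, weight = 4.
  m = 1101 → c = 1111001, weight = 5.
  m = 0011 → c = 0011100, weight = 3.
  m = 1011 → c = 1011001, weight = 4.
  m = 0111 → c = 1001001, weight = 3.
  m = 1111 → c = 0001100, weight = 2.
Tally weights:
  weight 0: 1 codewords.
  weight 1: 2 codewords.
  weight 2: 2 codewords.
  weight 3: 4 codewords.
  weight 4: 5 codewords.
  weight 5: 2 codewords.
Minimum distance d = smallest w > 0 with A_w > 0 = 1.
Sanity: Σ A_w = 16 = 2^4 = 16 ✓.


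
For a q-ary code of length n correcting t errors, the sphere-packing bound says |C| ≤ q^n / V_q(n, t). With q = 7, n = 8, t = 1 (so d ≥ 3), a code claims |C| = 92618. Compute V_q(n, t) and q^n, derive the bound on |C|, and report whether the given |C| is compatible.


V_q(n, t) = 49, q^n = 5764801, Hamming bound = 117649, |C| = 92618 ≤ bound (satisfied).

Step 1: Compute V_q(n, t) = Σ_{j=0}^1 C(n, j) (q−1)^j.
  j = 0: C(8,0)·(6)^0 = 1·1 = 1.
  j = 1: C(8,1)·(6)^1 = 8·6 = 48.
  V_q(n, t) = 1 + 48 = 49.
Step 2: q^n = 7^8 = 5764801.
Step 3: Hamming bound ⌊q^n / V_q(n,t)⌋ = ⌊5764801/49⌋ = 117649.
Step 4: Compare |C| = 92618 to 117649: satisfied.
The claimed |C| lies below the Hamming bound.


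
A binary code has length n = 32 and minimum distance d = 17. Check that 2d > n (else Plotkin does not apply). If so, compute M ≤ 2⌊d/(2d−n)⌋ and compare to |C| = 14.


Plotkin bound M ≤ 16; given |C| = 14 ≤ bound (satisfied).

Check applicability: 2d = 34, n = 32.
2d − n = 2 > 0, so Plotkin applies.
Compute d/(2d−n) = 17/2 ≈ 8.5000.
⌊d/(2d−n)⌋ = 8.
Plotkin bound: M ≤ 2·8 = 16.
Given |C| = 14, check: satisfied.
This |C| is below the Plotkin bound.


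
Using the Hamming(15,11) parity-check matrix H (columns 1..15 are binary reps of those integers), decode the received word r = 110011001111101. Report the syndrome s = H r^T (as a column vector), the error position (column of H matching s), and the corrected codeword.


s = (0, 1, 1, 0)^T, error position = 6, corrected codeword c = 110010001111101

Compute s = H r^T mod 2 one row at a time:
  s_1 = 0 + 1 + 1 + 1 + 1 + 1 + 0 + 1 = 6 ≡ 0 (mod 2).
  s_2 = 0 + 1 + 1 + 0 + 1 + 1 + 0 + 1 = 5 ≡ 1 (mod 2).
  s_3 = 1 + 0 + 1 + 0 + 1 + 1 + 0 + 1 = 5 ≡ 1 (mod 2).
  s_4 = 1 + 0 + 1 + 0 + 1 + 1 + 1 + 1 = 6 ≡ 0 (mod 2).
s = (0, 1, 1, 0)^T — this equals column 6 of H (binary 0110), so error is at position 6.
Correct: flip bit 6 of r = 110011001111101 to get c = 110010001111101.


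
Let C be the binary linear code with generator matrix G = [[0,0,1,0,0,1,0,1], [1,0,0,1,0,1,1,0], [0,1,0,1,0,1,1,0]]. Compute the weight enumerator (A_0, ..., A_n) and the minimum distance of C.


Weight distribution: A_0 = 1, A_2 = 1, A_3 = 1, A_4 = 2, A_5 = 3. Minimum distance d = 2.

Enumerate all 2^3 = 8 messages m ∈ F_2^3.
For each, compute codeword c = mG in F_2^8, then tally its weight.
  m = 000 → c = 00000000, weight = 0.
  m = 100 → c = 00100101, weight = 3.
  m = 010 → c = 10010110, weight = 4.
  m = 110 → c = 10110011, weight = 5.
  m = 001 → c = 01010110, weight = 4.
  m = 101 → c = 01110011, weight = 5.
  m = 011 → c = 11000000, weight = 2.
  m = 111 → c = 11100101, weight = 5.
Tally weights:
  weight 0: 1 codewords.
  weight 2: 1 codewords.
  weight 3: 1 codewords.
  weight 4: 2 codewords.
  weight 5: 3 codewords.
Minimum distance d = smallest w > 0 with A_w > 0 = 2.
Sanity: Σ A_w = 8 = 2^3 = 8 ✓.


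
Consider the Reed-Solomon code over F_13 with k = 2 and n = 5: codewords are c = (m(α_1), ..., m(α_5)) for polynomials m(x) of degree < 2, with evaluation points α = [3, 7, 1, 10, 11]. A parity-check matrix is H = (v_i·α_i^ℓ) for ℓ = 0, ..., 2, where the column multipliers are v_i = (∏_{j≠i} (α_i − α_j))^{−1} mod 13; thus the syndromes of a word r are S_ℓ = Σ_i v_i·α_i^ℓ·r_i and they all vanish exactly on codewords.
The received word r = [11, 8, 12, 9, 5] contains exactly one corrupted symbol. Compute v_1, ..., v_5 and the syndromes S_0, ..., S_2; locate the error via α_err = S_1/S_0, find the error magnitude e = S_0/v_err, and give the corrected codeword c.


S = (6, 6, 6), error at position 3, error magnitude e = 6, c = [11, 8, 6, 9, 5].

Step 1: column multipliers v_i = (∏_{j≠i}(α_i − α_j))^{−1} mod 13.
  i = 1 (α = 3): (3−7)(3−1)(3−10)(3−11) = (−4)·2·(−7)·(−8) = −448 ≡ 7, so v_1 = 7^{−1} = 2 (mod 13).
  i = 2 (α = 7): (7−3)(7−1)(7−10)(7−11) = 4·6·(−3)·(−4) = 288 ≡ 2, so v_2 = 2^{−1} = 7 (mod 13).
  i = 3 (α = 1): (1−3)(1−7)(1−10)(1−11) = (−2)·(−6)·(−9)·(−10) = 1080 ≡ 1, so v_3 = 1^{−1} = 1 (mod 13).
  i = 4 (α = 10): (10−3)(10−7)(10−1)(10−11) = 7·3·9·(−1) = −189 ≡ 6, so v_4 = 6^{−1} = 11 (mod 13).
  i = 5 (α = 11): (11−3)(11−7)(11−1)(11−10) = 8·4·10·1 = 320 ≡ 8, so v_5 = 8^{−1} = 5 (mod 13).
  v = [2, 7, 1, 11, 5].
Step 2: syndromes of r = [11, 8, 12, 9, 5] (all sums mod 13).
  S_0 = Σ v_i r_i = 2·11 + 7·8 + 1·12 + 11·9 + 5·5 = 214 ≡ 6.
  S_1 = Σ v_i α_i r_i = 2·3·11 + 7·7·8 + 1·1·12 + 11·10·9 + 5·11·5 = 1735 ≡ 6.
  α_i^2 mod 13 = [9, 10, 1, 9, 4].
  S_2 = Σ v_i α_i^2 r_i = 2·9·11 + 7·10·8 + 1·1·12 + 11·9·9 + 5·4·5 = 1761 ≡ 6.
  S = (6, 6, 6) ≠ 0, so r is not a codeword (an error is present).
Step 3: locate the error. For a single error e at position i, S_ℓ = v_i·e·α_i^ℓ, so α_err = S_1/S_0.
  S_0^{−1} = 6^{−1} = 11 (mod 13), so α_err = 6·11 = 66 ≡ 1 = α_3. Error position i = 3.
  Consistency check: S_2/S_1 = 6·11 = 66 ≡ 1 = α_err ✓ (single-error assumption holds).
Step 4: error magnitude e = S_0/v_3 = S_0·∏_{j≠3}(α_3 − α_j) = 6·1 = 6 ≡ 6 (mod 13).
Step 5: correct position 3: c_3 = r_3 − e = 12 − 6 ≡ 6 (mod 13). Hence c = [11, 8, 6, 9, 5].
  Check: interpolating c through the α_i gives m(x) = 10 + 9·x (degree < 2) with m(α_i) = c_i for every i, so c is indeed a codeword.


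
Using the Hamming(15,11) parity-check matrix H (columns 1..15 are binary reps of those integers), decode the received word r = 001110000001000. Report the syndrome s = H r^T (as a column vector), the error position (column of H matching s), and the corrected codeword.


s = (1, 1, 1, 0)^T, error position = 14, corrected codeword c = 001110000001010

Compute s = H r^T mod 2 one row at a time:
  s_1 = 0 + 0 + 0 + 0 + 1 + 0 + 0 + 0 = 1 ≡ 1 (mod 2).
  s_2 = 1 + 1 + 0 + 0 + 1 + 0 + 0 + 0 = 3 ≡ 1 (mod 2).
  s_3 = 0 + 1 + 0 + 0 + 0 + 0 + 0 + 0 = 1 ≡ 1 (mod 2).
  s_4 = 0 + 1 + 1 + 0 + 0 + 0 + 0 + 0 = 2 ≡ 0 (mod 2).
s = (1, 1, 1, 0)^T — this equals column 14 of H (binary 1110), so error is at position 14.
Correct: flip bit 14 of r = 001110000001000 to get c = 001110000001010.


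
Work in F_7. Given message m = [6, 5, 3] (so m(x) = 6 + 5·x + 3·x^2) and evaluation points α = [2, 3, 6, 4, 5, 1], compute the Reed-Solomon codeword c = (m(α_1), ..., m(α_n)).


c = [0, 6, 4, 4, 1, 0]

Message polynomial: m(x) = 6 + 5·x + 3·x^2 (mod 7).
For each evaluation point α_i, compute m(α_i) mod 7:
  α_1 = 2: Horner steps 3 → 4 → 0, so m(2) = 0.
  α_2 = 3: Horner steps 3 → 0 → 6, so m(3) = 6.
  α_3 = 6: Horner steps 3 → 2 → 4, so m(6) = 4.
  α_4 = 4: Horner steps 3 → 3 → 4, so m(4) = 4.
  α_5 = 5: Horner steps 3 → 6 → 1, so m(5) = 1.
  α_6 = 1: Horner steps 3 → 1 → 0, so m(1) = 0.
Codeword c = [0, 6, 4, 4, 1, 0] ∈ F_7^6.


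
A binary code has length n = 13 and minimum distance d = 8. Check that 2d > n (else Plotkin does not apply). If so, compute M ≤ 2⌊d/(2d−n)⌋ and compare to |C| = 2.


Plotkin bound M ≤ 4; given |C| = 2 ≤ bound (satisfied).

Check applicability: 2d = 16, n = 13.
2d − n = 3 > 0, so Plotkin applies.
Compute d/(2d−n) = 8/3 ≈ 2.6667.
⌊d/(2d−n)⌋ = 2.
Plotkin bound: M ≤ 2·2 = 4.
Given |C| = 2, check: satisfied.
This |C| is below the Plotkin bound.


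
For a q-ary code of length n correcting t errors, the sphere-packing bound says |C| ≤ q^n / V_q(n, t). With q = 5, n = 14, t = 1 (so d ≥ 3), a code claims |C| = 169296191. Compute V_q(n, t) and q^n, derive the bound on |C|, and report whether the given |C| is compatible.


V_q(n, t) = 57, q^n = 6103515625, Hamming bound = 107079221, |C| = 169296191 > bound (violated).

Step 1: Compute V_q(n, t) = Σ_{j=0}^1 C(n, j) (q−1)^j.
  j = 0: C(14,0)·(4)^0 = 1·1 = 1.
  j = 1: C(14,1)·(4)^1 = 14·4 = 56.
  V_q(n, t) = 1 + 56 = 57.
Step 2: q^n = 5^14 = 6103515625.
Step 3: Hamming bound ⌊q^n / V_q(n,t)⌋ = ⌊6103515625/57⌋ = 107079221.
Step 4: Compare |C| = 169296191 to 107079221: violated.
The claimed |C| lies above the Hamming bound, so no 5-ary code of length 14 with d ≥ 3 can have 169296191 codewords.


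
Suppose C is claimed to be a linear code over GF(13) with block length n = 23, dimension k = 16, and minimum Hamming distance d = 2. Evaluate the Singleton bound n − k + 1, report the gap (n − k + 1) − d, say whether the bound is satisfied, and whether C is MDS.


Singleton RHS = n − k + 1 = 8, slack = 6, bound satisfied, not MDS.

Singleton bound: d ≤ n − k + 1.
Here n = 23, k = 16, so n − k + 1 = 8.
Given d = 2, check d ≤ 8: YES.
Slack = (n − k + 1) − d = 6.
The code is NOT MDS (slack = 6 > 0).
Description: the claimed parameters are [23, 16, 2]_13; such a code would be non-MDS.


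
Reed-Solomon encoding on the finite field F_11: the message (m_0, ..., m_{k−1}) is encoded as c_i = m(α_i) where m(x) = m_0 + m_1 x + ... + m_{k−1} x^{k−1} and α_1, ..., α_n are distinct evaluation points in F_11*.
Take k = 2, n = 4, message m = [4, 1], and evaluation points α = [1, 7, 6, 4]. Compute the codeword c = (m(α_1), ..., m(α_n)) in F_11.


c = [5, 0, 10, 8]

Message polynomial: m(x) = 4 + 1·x (mod 11).
For each evaluation point α_i, compute m(α_i) mod 11:
  α_1 = 1: Horner steps 1 → 5, so m(1) = 5.
  α_2 = 7: Horner steps 1 → 0, so m(7) = 0.
  α_3 = 6: Horner steps 1 → 10, so m(6) = 10.
  α_4 = 4: Horner steps 1 → 8, so m(4) = 8.
Codeword c = [5, 0, 10, 8] ∈ F_11^4.


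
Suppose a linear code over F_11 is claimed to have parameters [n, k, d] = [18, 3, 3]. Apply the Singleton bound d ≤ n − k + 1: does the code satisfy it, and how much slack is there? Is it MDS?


Singleton RHS = n − k + 1 = 16, slack = 13, bound satisfied, not MDS.

Singleton bound: d ≤ n − k + 1.
Here n = 18, k = 3, so n − k + 1 = 16.
Given d = 3, check d ≤ 16: YES.
Slack = (n − k + 1) − d = 13.
The code is NOT MDS (slack = 13 > 0).
Description: the claimed parameters are [18, 3, 3]_11; such a code would be non-MDS.


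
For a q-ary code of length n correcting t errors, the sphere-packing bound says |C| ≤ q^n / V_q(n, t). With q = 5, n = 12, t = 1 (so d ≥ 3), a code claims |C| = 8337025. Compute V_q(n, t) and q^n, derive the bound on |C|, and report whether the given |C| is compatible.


V_q(n, t) = 49, q^n = 244140625, Hamming bound = 4982461, |C| = 8337025 > bound (violated).

Step 1: Compute V_q(n, t) = Σ_{j=0}^1 C(n, j) (q−1)^j.
  j = 0: C(12,0)·(4)^0 = 1·1 = 1.
  j = 1: C(12,1)·(4)^1 = 12·4 = 48.
  V_q(n, t) = 1 + 48 = 49.
Step 2: q^n = 5^12 = 244140625.
Step 3: Hamming bound ⌊q^n / V_q(n,t)⌋ = ⌊244140625/49⌋ = 4982461.
Step 4: Compare |C| = 8337025 to 4982461: violated.
The claimed |C| lies above the Hamming bound, so no 5-ary code of length 12 with d ≥ 3 can have 8337025 codewords.


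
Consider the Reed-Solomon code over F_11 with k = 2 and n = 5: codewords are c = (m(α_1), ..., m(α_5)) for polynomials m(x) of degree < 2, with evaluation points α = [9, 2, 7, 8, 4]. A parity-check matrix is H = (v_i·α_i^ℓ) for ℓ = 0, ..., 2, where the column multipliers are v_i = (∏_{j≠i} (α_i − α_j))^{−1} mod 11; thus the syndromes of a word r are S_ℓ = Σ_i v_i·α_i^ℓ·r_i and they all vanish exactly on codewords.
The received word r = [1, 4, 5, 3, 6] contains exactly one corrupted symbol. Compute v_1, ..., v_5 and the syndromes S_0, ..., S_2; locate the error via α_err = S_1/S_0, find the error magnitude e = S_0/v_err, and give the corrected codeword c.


S = (6, 2, 8), error at position 5, error magnitude e = 6, c = [1, 4, 5, 3, 0].

Step 1: column multipliers v_i = (∏_{j≠i}(α_i − α_j))^{−1} mod 11.
  i = 1 (α = 9): (9−2)(9−7)(9−8)(9−4) = 7·2·1·5 = 70 ≡ 4, so v_1 = 4^{−1} = 3 (mod 11).
  i = 2 (α = 2): (2−9)(2−7)(2−8)(2−4) = (−7)·(−5)·(−6)·(−2) = 420 ≡ 2, so v_2 = 2^{−1} = 6 (mod 11).
  i = 3 (α = 7): (7−9)(7−2)(7−8)(7−4) = (−2)·5·(−1)·3 = 30 ≡ 8, so v_3 = 8^{−1} = 7 (mod 11).
  i = 4 (α = 8): (8−9)(8−2)(8−7)(8−4) = (−1)·6·1·4 = −24 ≡ 9, so v_4 = 9^{−1} = 5 (mod 11).
  i = 5 (α = 4): (4−9)(4−2)(4−7)(4−8) = (−5)·2·(−3)·(−4) = −120 ≡ 1, so v_5 = 1^{−1} = 1 (mod 11).
  v = [3, 6, 7, 5, 1].
Step 2: syndromes of r = [1, 4, 5, 3, 6] (all sums mod 11).
  S_0 = Σ v_i r_i = 3·1 + 6·4 + 7·5 + 5·3 + 1·6 = 83 ≡ 6.
  S_1 = Σ v_i α_i r_i = 3·9·1 + 6·2·4 + 7·7·5 + 5·8·3 + 1·4·6 = 464 ≡ 2.
  α_i^2 mod 11 = [4, 4, 5, 9, 5].
  S_2 = Σ v_i α_i^2 r_i = 3·4·1 + 6·4·4 + 7·5·5 + 5·9·3 + 1·5·6 = 448 ≡ 8.
  S = (6, 2, 8) ≠ 0, so r is not a codeword (an error is present).
Step 3: locate the error. For a single error e at position i, S_ℓ = v_i·e·α_i^ℓ, so α_err = S_1/S_0.
  S_0^{−1} = 6^{−1} = 2 (mod 11), so α_err = 2·2 = 4 ≡ 4 = α_5. Error position i = 5.
  Consistency check: S_2/S_1 = 8·6 = 48 ≡ 4 = α_err ✓ (single-error assumption holds).
Step 4: error magnitude e = S_0/v_5 = S_0·∏_{j≠5}(α_5 − α_j) = 6·1 = 6 ≡ 6 (mod 11).
Step 5: correct position 5: c_5 = r_5 − e = 6 − 6 ≡ 0 (mod 11). Hence c = [1, 4, 5, 3, 0].
  Check: interpolating c through the α_i gives m(x) = 8 + 9·x (degree < 2) with m(α_i) = c_i for every i, so c is indeed a codeword.


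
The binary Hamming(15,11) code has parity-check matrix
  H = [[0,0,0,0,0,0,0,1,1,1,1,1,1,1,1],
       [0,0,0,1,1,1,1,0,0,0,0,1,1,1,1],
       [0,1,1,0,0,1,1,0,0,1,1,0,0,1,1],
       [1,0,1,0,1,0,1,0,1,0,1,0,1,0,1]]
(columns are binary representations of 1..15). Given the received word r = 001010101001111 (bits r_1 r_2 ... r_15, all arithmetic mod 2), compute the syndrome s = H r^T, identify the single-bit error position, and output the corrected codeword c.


s = (1, 0, 0, 0)^T, error position = 8, corrected codeword c = 001010111001111

Compute s = H r^T mod 2 one row at a time:
  s_1 = 0 + 1 + 0 + 0 + 1 + 1 + 1 + 1 = 5 ≡ 1 (mod 2).
  s_2 = 0 + 1 + 0 + 1 + 1 + 1 + 1 + 1 = 6 ≡ 0 (mod 2).
  s_3 = 0 + 1 + 0 + 1 + 0 + 0 + 1 + 1 = 4 ≡ 0 (mod 2).
  s_4 = 0 + 1 + 1 + 1 + 1 + 0 + 1 + 1 = 6 ≡ 0 (mod 2).
s = (1, 0, 0, 0)^T — this equals column 8 of H (binary 1000), so error is at position 8.
Correct: flip bit 8 of r = 001010101001111 to get c = 001010111001111.


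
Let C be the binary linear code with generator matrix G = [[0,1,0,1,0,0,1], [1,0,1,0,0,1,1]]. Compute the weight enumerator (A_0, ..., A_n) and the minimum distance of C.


Weight distribution: A_0 = 1, A_3 = 1, A_4 = 1, A_5 = 1. Minimum distance d = 3.

Enumerate all 2^2 = 4 messages m ∈ F_2^2.
For each, compute codeword c = mG in F_2^7, then tally its weight.
  m = 00 → c = 0000000, weight = 0.
  m = 10 → c = 0101001, weight = 3.
  m = 01 → c = 1010011, weight = 4.
  m = 11 → c = 1111010, weight = 5.
Tally weights:
  weight 0: 1 codewords.
  weight 3: 1 codewords.
  weight 4: 1 codewords.
  weight 5: 1 codewords.
Minimum distance d = smallest w > 0 with A_w > 0 = 3.
Sanity: Σ A_w = 4 = 2^2 = 4 ✓.


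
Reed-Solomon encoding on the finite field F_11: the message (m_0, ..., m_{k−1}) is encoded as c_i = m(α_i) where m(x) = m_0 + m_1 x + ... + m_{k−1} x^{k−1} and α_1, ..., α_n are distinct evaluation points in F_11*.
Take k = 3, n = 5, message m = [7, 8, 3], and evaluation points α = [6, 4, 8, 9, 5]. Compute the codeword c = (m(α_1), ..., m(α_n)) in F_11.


c = [9, 10, 10, 3, 1]

Message polynomial: m(x) = 7 + 8·x + 3·x^2 (mod 11).
For each evaluation point α_i, compute m(α_i) mod 11:
  α_1 = 6: Horner steps 3 → 4 → 9, so m(6) = 9.
  α_2 = 4: Horner steps 3 → 9 → 10, so m(4) = 10.
  α_3 = 8: Horner steps 3 → 10 → 10, so m(8) = 10.
  α_4 = 9: Horner steps 3 → 2 → 3, so m(9) = 3.
  α_5 = 5: Horner steps 3 → 1 → 1, so m(5) = 1.
Codeword c = [9, 10, 10, 3, 1] ∈ F_11^5.


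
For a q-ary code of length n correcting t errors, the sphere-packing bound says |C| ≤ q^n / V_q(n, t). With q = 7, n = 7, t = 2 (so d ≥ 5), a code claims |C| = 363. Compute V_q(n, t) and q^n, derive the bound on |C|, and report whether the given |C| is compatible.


V_q(n, t) = 799, q^n = 823543, Hamming bound = 1030, |C| = 363 ≤ bound (satisfied).

Step 1: Compute V_q(n, t) = Σ_{j=0}^2 C(n, j) (q−1)^j.
  j = 0: C(7,0)·(6)^0 = 1·1 = 1.
  j = 1: C(7,1)·(6)^1 = 7·6 = 42.
  j = 2: C(7,2)·(6)^2 = 21·36 = 756.
  V_q(n, t) = 1 + 42 + 756 = 799.
Step 2: q^n = 7^7 = 823543.
Step 3: Hamming bound ⌊q^n / V_q(n,t)⌋ = ⌊823543/799⌋ = 1030.
Step 4: Compare |C| = 363 to 1030: satisfied.
The claimed |C| lies below the Hamming bound.


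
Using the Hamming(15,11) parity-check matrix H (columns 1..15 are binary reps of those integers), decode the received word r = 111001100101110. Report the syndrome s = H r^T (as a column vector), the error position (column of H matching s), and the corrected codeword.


s = (0, 1, 0, 0)^T, error position = 4, corrected codeword c = 111101100101110

Compute s = H r^T mod 2 one row at a time:
  s_1 = 0 + 0 + 1 + 0 + 1 + 1 + 1 + 0 = 4 ≡ 0 (mod 2).
  s_2 = 0 + 0 + 1 + 1 + 1 + 1 + 1 + 0 = 5 ≡ 1 (mod 2).
  s_3 = 1 + 1 + 1 + 1 + 1 + 0 + 1 + 0 = 6 ≡ 0 (mod 2).
  s_4 = 1 + 1 + 0 + 1 + 0 + 0 + 1 + 0 = 4 ≡ 0 (mod 2).
s = (0, 1, 0, 0)^T — this equals column 4 of H (binary 0100), so error is at position 4.
Correct: flip bit 4 of r = 111001100101110 to get c = 111101100101110.


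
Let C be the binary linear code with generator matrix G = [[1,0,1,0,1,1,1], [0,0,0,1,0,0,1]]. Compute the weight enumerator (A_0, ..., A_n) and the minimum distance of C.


Weight distribution: A_0 = 1, A_2 = 1, A_5 = 2. Minimum distance d = 2.

Enumerate all 2^2 = 4 messages m ∈ F_2^2.
For each, compute codeword c = mG in F_2^7, then tally its weight.
  m = 00 → c = 0000000, weight = 0.
  m = 10 → c = 1010111, weight = 5.
  m = 01 → c = 0001001, weight = 2.
  m = 11 → c = 1011110, weight = 5.
Tally weights:
  weight 0: 1 codewords.
  weight 2: 1 codewords.
  weight 5: 2 codewords.
Minimum distance d = smallest w > 0 with A_w > 0 = 2.
Sanity: Σ A_w = 4 = 2^2 = 4 ✓.


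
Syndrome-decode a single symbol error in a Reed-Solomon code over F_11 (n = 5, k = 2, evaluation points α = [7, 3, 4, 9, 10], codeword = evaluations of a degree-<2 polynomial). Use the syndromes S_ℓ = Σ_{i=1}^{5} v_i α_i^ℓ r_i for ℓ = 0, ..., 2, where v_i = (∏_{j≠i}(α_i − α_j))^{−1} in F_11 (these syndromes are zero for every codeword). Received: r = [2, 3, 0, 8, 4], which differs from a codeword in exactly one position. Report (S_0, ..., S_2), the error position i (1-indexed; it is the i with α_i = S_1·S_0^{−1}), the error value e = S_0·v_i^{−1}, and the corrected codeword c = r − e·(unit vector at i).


S = (2, 7, 8), error at position 4, error magnitude e = 1, c = [2, 3, 0, 7, 4].

Step 1: column multipliers v_i = (∏_{j≠i}(α_i − α_j))^{−1} mod 11.
  i = 1 (α = 7): (7−3)(7−4)(7−9)(7−10) = 4·3·(−2)·(−3) = 72 ≡ 6, so v_1 = 6^{−1} = 2 (mod 11).
  i = 2 (α = 3): (3−7)(3−4)(3−9)(3−10) = (−4)·(−1)·(−6)·(−7) = 168 ≡ 3, so v_2 = 3^{−1} = 4 (mod 11).
  i = 3 (α = 4): (4−7)(4−3)(4−9)(4−10) = (−3)·1·(−5)·(−6) = −90 ≡ 9, so v_3 = 9^{−1} = 5 (mod 11).
  i = 4 (α = 9): (9−7)(9−3)(9−4)(9−10) = 2·6·5·(−1) = −60 ≡ 6, so v_4 = 6^{−1} = 2 (mod 11).
  i = 5 (α = 10): (10−7)(10−3)(10−4)(10−9) = 3·7·6·1 = 126 ≡ 5, so v_5 = 5^{−1} = 9 (mod 11).
  v = [2, 4, 5, 2, 9].
Step 2: syndromes of r = [2, 3, 0, 8, 4] (all sums mod 11).
  S_0 = Σ v_i r_i = 2·2 + 4·3 + 5·0 + 2·8 + 9·4 = 68 ≡ 2.
  S_1 = Σ v_i α_i r_i = 2·7·2 + 4·3·3 + 5·4·0 + 2·9·8 + 9·10·4 = 568 ≡ 7.
  α_i^2 mod 11 = [5, 9, 5, 4, 1].
  S_2 = Σ v_i α_i^2 r_i = 2·5·2 + 4·9·3 + 5·5·0 + 2·4·8 + 9·1·4 = 228 ≡ 8.
  S = (2, 7, 8) ≠ 0, so r is not a codeword (an error is present).
Step 3: locate the error. For a single error e at position i, S_ℓ = v_i·e·α_i^ℓ, so α_err = S_1/S_0.
  S_0^{−1} = 2^{−1} = 6 (mod 11), so α_err = 7·6 = 42 ≡ 9 = α_4. Error position i = 4.
  Consistency check: S_2/S_1 = 8·8 = 64 ≡ 9 = α_err ✓ (single-error assumption holds).
Step 4: error magnitude e = S_0/v_4 = S_0·∏_{j≠4}(α_4 − α_j) = 2·6 = 12 ≡ 1 (mod 11).
Step 5: correct position 4: c_4 = r_4 − e = 8 − 1 ≡ 7 (mod 11). Hence c = [2, 3, 0, 7, 4].
  Check: interpolating c through the α_i gives m(x) = 1 + 8·x (degree < 2) with m(α_i) = c_i for every i, so c is indeed a codeword.


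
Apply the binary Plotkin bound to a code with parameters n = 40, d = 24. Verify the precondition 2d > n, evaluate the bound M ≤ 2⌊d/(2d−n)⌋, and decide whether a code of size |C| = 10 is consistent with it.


Plotkin bound M ≤ 6; given |C| = 10 > bound (violated).

Check applicability: 2d = 48, n = 40.
2d − n = 8 > 0, so Plotkin applies.
Compute d/(2d−n) = 24/8 ≈ 3.0000.
⌊d/(2d−n)⌋ = 3.
Plotkin bound: M ≤ 2·3 = 6.
Given |C| = 10, check: VIOLATED.
This |C| is above the Plotkin bound, so no binary code with n = 40, d = 24 and 10 codewords exists.


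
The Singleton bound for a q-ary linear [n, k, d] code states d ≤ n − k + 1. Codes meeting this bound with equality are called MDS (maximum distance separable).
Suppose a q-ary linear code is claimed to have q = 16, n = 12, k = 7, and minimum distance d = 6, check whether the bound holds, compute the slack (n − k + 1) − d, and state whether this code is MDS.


Singleton RHS = n − k + 1 = 6, slack = 0, bound satisfied, MDS.

Singleton bound: d ≤ n − k + 1.
Here n = 12, k = 7, so n − k + 1 = 6.
Given d = 6, check d ≤ 6: YES.
Slack = (n − k + 1) − d = 0.
The code is MDS (slack = 0).
Description: the claimed parameters are [12, 7, 6]_16; such a code would be MDS (meets Singleton bound).


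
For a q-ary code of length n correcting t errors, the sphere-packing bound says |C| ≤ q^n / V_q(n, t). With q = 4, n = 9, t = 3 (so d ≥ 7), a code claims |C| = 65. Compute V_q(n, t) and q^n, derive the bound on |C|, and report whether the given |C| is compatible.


V_q(n, t) = 2620, q^n = 262144, Hamming bound = 100, |C| = 65 ≤ bound (satisfied).

Step 1: Compute V_q(n, t) = Σ_{j=0}^3 C(n, j) (q−1)^j.
  j = 0: C(9,0)·(3)^0 = 1·1 = 1.
  j = 1: C(9,1)·(3)^1 = 9·3 = 27.
  j = 2: C(9,2)·(3)^2 = 36·9 = 324.
  j = 3: C(9,3)·(3)^3 = 84·27 = 2268.
  V_q(n, t) = 1 + 27 + 324 + 2268 = 2620.
Step 2: q^n = 4^9 = 262144.
Step 3: Hamming bound ⌊q^n / V_q(n,t)⌋ = ⌊262144/2620⌋ = 100.
Step 4: Compare |C| = 65 to 100: satisfied.
The claimed |C| lies below the Hamming bound.


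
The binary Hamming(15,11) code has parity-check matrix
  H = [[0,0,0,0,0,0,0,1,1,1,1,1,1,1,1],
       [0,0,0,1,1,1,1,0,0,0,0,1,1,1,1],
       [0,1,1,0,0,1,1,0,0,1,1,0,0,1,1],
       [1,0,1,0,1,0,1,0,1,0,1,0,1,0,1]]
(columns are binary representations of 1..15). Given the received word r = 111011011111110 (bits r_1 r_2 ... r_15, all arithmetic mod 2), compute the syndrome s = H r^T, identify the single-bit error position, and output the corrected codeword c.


s = (1, 1, 0, 0)^T, error position = 12, corrected codeword c = 111011011110110

Compute s = H r^T mod 2 one row at a time:
  s_1 = 1 + 1 + 1 + 1 + 1 + 1 + 1 + 0 = 7 ≡ 1 (mod 2).
  s_2 = 0 + 1 + 1 + 0 + 1 + 1 + 1 + 0 = 5 ≡ 1 (mod 2).
  s_3 = 1 + 1 + 1 + 0 + 1 + 1 + 1 + 0 = 6 ≡ 0 (mod 2).
  s_4 = 1 + 1 + 1 + 0 + 1 + 1 + 1 + 0 = 6 ≡ 0 (mod 2).
s = (1, 1, 0, 0)^T — this equals column 12 of H (binary 1100), so error is at position 12.
Correct: flip bit 12 of r = 111011011111110 to get c = 111011011110110.


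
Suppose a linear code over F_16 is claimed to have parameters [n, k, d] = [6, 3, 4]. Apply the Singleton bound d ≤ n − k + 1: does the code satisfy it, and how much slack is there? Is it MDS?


Singleton RHS = n − k + 1 = 4, slack = 0, bound satisfied, MDS.

Singleton bound: d ≤ n − k + 1.
Here n = 6, k = 3, so n − k + 1 = 4.
Given d = 4, check d ≤ 4: YES.
Slack = (n − k + 1) − d = 0.
The code is MDS (slack = 0).
Description: the claimed parameters are [6, 3, 4]_16; such a code would be MDS (meets Singleton bound).


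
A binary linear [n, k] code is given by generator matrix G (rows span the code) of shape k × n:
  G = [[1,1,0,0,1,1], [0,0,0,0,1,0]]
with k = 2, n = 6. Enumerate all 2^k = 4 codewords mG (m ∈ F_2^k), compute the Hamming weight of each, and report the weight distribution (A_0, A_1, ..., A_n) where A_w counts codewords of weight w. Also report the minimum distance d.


Weight distribution: A_0 = 1, A_1 = 1, A_3 = 1, A_4 = 1. Minimum distance d = 1.

Enumerate all 2^2 = 4 messages m ∈ F_2^2.
For each, compute codeword c = mG in F_2^6, then tally its weight.
  m = 00 → c = 000000, weight = 0.
  m = 10 → c = 110011, weight = 4.
  m = 01 → c = 000010, weight = 1.
  m = 11 → c = 110001, weight = 3.
Tally weights:
  weight 0: 1 codewords.
  weight 1: 1 codewords.
  weight 3: 1 codewords.
  weight 4: 1 codewords.
Minimum distance d = smallest w > 0 with A_w > 0 = 1.
Sanity: Σ A_w = 4 = 2^2 = 4 ✓.


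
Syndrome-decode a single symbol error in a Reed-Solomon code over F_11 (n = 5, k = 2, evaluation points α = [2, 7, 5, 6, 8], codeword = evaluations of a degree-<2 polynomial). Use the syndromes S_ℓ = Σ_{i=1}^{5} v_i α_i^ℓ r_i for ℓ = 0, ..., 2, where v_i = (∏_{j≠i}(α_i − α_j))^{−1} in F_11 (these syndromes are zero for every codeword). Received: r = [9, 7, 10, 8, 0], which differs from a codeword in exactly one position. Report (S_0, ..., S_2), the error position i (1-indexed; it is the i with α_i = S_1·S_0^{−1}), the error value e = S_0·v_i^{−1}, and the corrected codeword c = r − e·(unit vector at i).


S = (2, 1, 6), error at position 4, error magnitude e = 5, c = [9, 7, 10, 3, 0].

Step 1: column multipliers v_i = (∏_{j≠i}(α_i − α_j))^{−1} mod 11.
  i = 1 (α = 2): (2−7)(2−5)(2−6)(2−8) = (−5)·(−3)·(−4)·(−6) = 360 ≡ 8, so v_1 = 8^{−1} = 7 (mod 11).
  i = 2 (α = 7): (7−2)(7−5)(7−6)(7−8) = 5·2·1·(−1) = −10 ≡ 1, so v_2 = 1^{−1} = 1 (mod 11).
  i = 3 (α = 5): (5−2)(5−7)(5−6)(5−8) = 3·(−2)·(−1)·(−3) = −18 ≡ 4, so v_3 = 4^{−1} = 3 (mod 11).
  i = 4 (α = 6): (6−2)(6−7)(6−5)(6−8) = 4·(−1)·1·(−2) = 8 ≡ 8, so v_4 = 8^{−1} = 7 (mod 11).
  i = 5 (α = 8): (8−2)(8−7)(8−5)(8−6) = 6·1·3·2 = 36 ≡ 3, so v_5 = 3^{−1} = 4 (mod 11).
  v = [7, 1, 3, 7, 4].
Step 2: syndromes of r = [9, 7, 10, 8, 0] (all sums mod 11).
  S_0 = Σ v_i r_i = 7·9 + 1·7 + 3·10 + 7·8 + 4·0 = 156 ≡ 2.
  S_1 = Σ v_i α_i r_i = 7·2·9 + 1·7·7 + 3·5·10 + 7·6·8 + 4·8·0 = 661 ≡ 1.
  α_i^2 mod 11 = [4, 5, 3, 3, 9].
  S_2 = Σ v_i α_i^2 r_i = 7·4·9 + 1·5·7 + 3·3·10 + 7·3·8 + 4·9·0 = 545 ≡ 6.
  S = (2, 1, 6) ≠ 0, so r is not a codeword (an error is present).
Step 3: locate the error. For a single error e at position i, S_ℓ = v_i·e·α_i^ℓ, so α_err = S_1/S_0.
  S_0^{−1} = 2^{−1} = 6 (mod 11), so α_err = 1·6 = 6 ≡ 6 = α_4. Error position i = 4.
  Consistency check: S_2/S_1 = 6·1 = 6 ≡ 6 = α_err ✓ (single-error assumption holds).
Step 4: error magnitude e = S_0/v_4 = S_0·∏_{j≠4}(α_4 − α_j) = 2·8 = 16 ≡ 5 (mod 11).
Step 5: correct position 4: c_4 = r_4 − e = 8 − 5 ≡ 3 (mod 11). Hence c = [9, 7, 10, 3, 0].
  Check: interpolating c through the α_i gives m(x) = 1 + 4·x (degree < 2) with m(α_i) = c_i for every i, so c is indeed a codeword.


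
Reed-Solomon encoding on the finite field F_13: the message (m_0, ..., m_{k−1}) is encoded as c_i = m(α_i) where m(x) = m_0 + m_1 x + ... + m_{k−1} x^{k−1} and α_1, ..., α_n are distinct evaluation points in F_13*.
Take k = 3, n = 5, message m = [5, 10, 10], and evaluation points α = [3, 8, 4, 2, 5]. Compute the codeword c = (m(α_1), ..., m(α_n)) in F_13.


c = [8, 10, 10, 0, 6]

Message polynomial: m(x) = 5 + 10·x + 10·x^2 (mod 13).
For each evaluation point α_i, compute m(α_i) mod 13:
  α_1 = 3: Horner steps 10 → 1 → 8, so m(3) = 8.
  α_2 = 8: Horner steps 10 → 12 → 10, so m(8) = 10.
  α_3 = 4: Horner steps 10 → 11 → 10, so m(4) = 10.
  α_4 = 2: Horner steps 10 → 4 → 0, so m(2) = 0.
  α_5 = 5: Horner steps 10 → 8 → 6, so m(5) = 6.
Codeword c = [8, 10, 10, 0, 6] ∈ F_13^5.


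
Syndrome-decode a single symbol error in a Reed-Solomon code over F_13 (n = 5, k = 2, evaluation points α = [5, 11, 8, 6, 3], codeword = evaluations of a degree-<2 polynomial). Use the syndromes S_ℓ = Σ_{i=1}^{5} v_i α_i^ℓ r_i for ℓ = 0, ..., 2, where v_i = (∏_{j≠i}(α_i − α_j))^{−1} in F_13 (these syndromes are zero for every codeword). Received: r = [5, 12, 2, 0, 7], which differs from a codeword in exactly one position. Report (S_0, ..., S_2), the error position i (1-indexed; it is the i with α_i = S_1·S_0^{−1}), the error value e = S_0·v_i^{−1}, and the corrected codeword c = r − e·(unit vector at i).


S = (12, 7, 3), error at position 4, error magnitude e = 9, c = [5, 12, 2, 4, 7].

Step 1: column multipliers v_i = (∏_{j≠i}(α_i − α_j))^{−1} mod 13.
  i = 1 (α = 5): (5−11)(5−8)(5−6)(5−3) = (−6)·(−3)·(−1)·2 = −36 ≡ 3, so v_1 = 3^{−1} = 9 (mod 13).
  i = 2 (α = 11): (11−5)(11−8)(11−6)(11−3) = 6·3·5·8 = 720 ≡ 5, so v_2 = 5^{−1} = 8 (mod 13).
  i = 3 (α = 8): (8−5)(8−11)(8−6)(8−3) = 3·(−3)·2·5 = −90 ≡ 1, so v_3 = 1^{−1} = 1 (mod 13).
  i = 4 (α = 6): (6−5)(6−11)(6−8)(6−3) = 1·(−5)·(−2)·3 = 30 ≡ 4, so v_4 = 4^{−1} = 10 (mod 13).
  i = 5 (α = 3): (3−5)(3−11)(3−8)(3−6) = (−2)·(−8)·(−5)·(−3) = 240 ≡ 6, so v_5 = 6^{−1} = 11 (mod 13).
  v = [9, 8, 1, 10, 11].
Step 2: syndromes of r = [5, 12, 2, 0, 7] (all sums mod 13).
  S_0 = Σ v_i r_i = 9·5 + 8·12 + 1·2 + 10·0 + 11·7 = 220 ≡ 12.
  S_1 = Σ v_i α_i r_i = 9·5·5 + 8·11·12 + 1·8·2 + 10·6·0 + 11·3·7 = 1528 ≡ 7.
  α_i^2 mod 13 = [12, 4, 12, 10, 9].
  S_2 = Σ v_i α_i^2 r_i = 9·12·5 + 8·4·12 + 1·12·2 + 10·10·0 + 11·9·7 = 1641 ≡ 3.
  S = (12, 7, 3) ≠ 0, so r is not a codeword (an error is present).
Step 3: locate the error. For a single error e at position i, S_ℓ = v_i·e·α_i^ℓ, so α_err = S_1/S_0.
  S_0^{−1} = 12^{−1} = 12 (mod 13), so α_err = 7·12 = 84 ≡ 6 = α_4. Error position i = 4.
  Consistency check: S_2/S_1 = 3·2 = 6 ≡ 6 = α_err ✓ (single-error assumption holds).
Step 4: error magnitude e = S_0/v_4 = S_0·∏_{j≠4}(α_4 − α_j) = 12·4 = 48 ≡ 9 (mod 13).
Step 5: correct position 4: c_4 = r_4 − e = 0 − 9 ≡ 4 (mod 13). Hence c = [5, 12, 2, 4, 7].
  Check: interpolating c through the α_i gives m(x) = 10 + 12·x (degree < 2) with m(α_i) = c_i for every i, so c is indeed a codeword.
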